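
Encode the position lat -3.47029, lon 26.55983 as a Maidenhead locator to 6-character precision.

Offset from 180°W / 90°S: lon 206.5598°, lat 86.5297°.
Field: lon ⌊206.5598/20⌋ = 10 → K; lat ⌊86.5297/10⌋ = 8 → I.
Square: lon ⌊6.5598/2⌋ = 3; lat ⌊6.5297/1⌋ = 6.
Subsquare: lon ⌊0.5598/0.0833333⌋ = 6 → g; lat ⌊0.5297/0.0416667⌋ = 12 → m.

KI36gm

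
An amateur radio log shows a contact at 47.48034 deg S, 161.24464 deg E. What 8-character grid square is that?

RE02om94

Offset from 180°W / 90°S: lon 341.24464°, lat 42.51966°.
Field: lon ⌊341.24464/20⌋ = 17 → R; lat ⌊42.51966/10⌋ = 4 → E.
Square: lon ⌊1.24464/2⌋ = 0; lat ⌊2.51966/1⌋ = 2.
Subsquare: lon ⌊1.24464/0.0833333⌋ = 14 → o; lat ⌊0.51966/0.0416667⌋ = 12 → m.
Extended square: lon ⌊0.07797/0.00833333⌋ = 9; lat ⌊0.01966/0.00416667⌋ = 4.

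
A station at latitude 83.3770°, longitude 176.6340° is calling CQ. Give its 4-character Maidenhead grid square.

RR83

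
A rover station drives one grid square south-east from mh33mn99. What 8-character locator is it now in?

Longitude extended square 9; +1 → 10, wraps to 0, carry into subsquare.
Longitude subsquare m = 12; +1 → 13 = n.
Latitude extended square 9; −1 → 8.

MH33nn08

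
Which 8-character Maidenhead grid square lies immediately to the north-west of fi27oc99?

FI27od80

Longitude extended square 9; −1 → 8.
Latitude extended square 9; +1 → 10, wraps to 0, carry into subsquare.
Latitude subsquare c = 2; +1 → 3 = d.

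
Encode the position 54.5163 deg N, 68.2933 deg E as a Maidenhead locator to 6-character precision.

Add 180° to longitude and 90° to latitude: 248.2933, 144.5163.
Field: lon ⌊248.2933/20⌋ = 12 → M; lat ⌊144.5163/10⌋ = 14 → O.
Square: lon ⌊8.2933/2⌋ = 4; lat ⌊4.5163/1⌋ = 4.
Subsquare: lon ⌊0.2933/0.0833333⌋ = 3 → d; lat ⌊0.5163/0.0416667⌋ = 12 → m.

MO44dm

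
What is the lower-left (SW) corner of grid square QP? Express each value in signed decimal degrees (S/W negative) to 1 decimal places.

60.0, 140.0

Field Q=16, P=15: +16·20° lon, +15·10° lat → SW at lon 140°, lat 60°.
latitude 60.0, longitude 140.0.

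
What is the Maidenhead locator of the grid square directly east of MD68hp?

MD68ip

Longitude subsquare h = 7; +1 → 8 = i.
The latitude characters are unchanged.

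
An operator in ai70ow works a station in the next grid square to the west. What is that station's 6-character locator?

AI70nw

Longitude subsquare o = 14; −1 → 13 = n.
The latitude characters are unchanged.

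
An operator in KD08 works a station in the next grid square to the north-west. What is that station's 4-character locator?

JD99

Longitude square 0; −1 → -1, wraps to 9, carry into field.
Longitude field K = 10; −1 → 9 = J.
Latitude square 8; +1 → 9.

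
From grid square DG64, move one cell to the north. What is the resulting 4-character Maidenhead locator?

DG65

Latitude square 4; +1 → 5.
The longitude characters are unchanged.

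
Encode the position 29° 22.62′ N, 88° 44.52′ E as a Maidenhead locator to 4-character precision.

Shift to the Maidenhead origin (180°W, 90°S): lon 268.74, lat 119.38.
Field (20°×10°, letters A–R): lon ⌊268.74/20⌋ = 13 → N; lat ⌊119.38/10⌋ = 11 → L.
Square (2°×1°, digits 0–9): lon ⌊8.74/2⌋ = 4; lat ⌊9.38/1⌋ = 9.

NL49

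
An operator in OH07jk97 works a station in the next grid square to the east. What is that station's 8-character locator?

Longitude extended square 9; +1 → 10, wraps to 0, carry into subsquare.
Longitude subsquare j = 9; +1 → 10 = k.
The latitude characters are unchanged.

OH07kk07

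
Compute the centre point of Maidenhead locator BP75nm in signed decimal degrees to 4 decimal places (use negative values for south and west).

Field B=1, P=15: +1·20° lon, +15·10° lat → SW at lon -160°, lat 60°.
Square 7, 5: +7·2° lon, +5·1° lat → SW at lon -146°, lat 65°.
Subsquare n=13, m=12: +13·0.0833333° lon, +12·0.0416667° lat → SW at lon -144.917°, lat 65.5°.
Cell spans 0.0833333° lon × 0.0416667° lat. Centre is SW corner plus half of each.
latitude 65.5208, longitude -144.8750.

65.5208, -144.8750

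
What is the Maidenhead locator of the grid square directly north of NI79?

Latitude square 9; +1 → 10, wraps to 0, carry into field.
Latitude field I = 8; +1 → 9 = J.
The longitude characters are unchanged.

NJ70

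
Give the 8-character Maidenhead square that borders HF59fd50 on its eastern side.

Longitude extended square 5; +1 → 6.
The latitude characters are unchanged.

HF59fd60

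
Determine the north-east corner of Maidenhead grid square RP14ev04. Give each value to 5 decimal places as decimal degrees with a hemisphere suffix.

64.89583° N, 162.34167° E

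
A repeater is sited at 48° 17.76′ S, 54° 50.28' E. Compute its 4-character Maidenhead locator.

Shift to the Maidenhead origin (180°W, 90°S): lon 234.84, lat 41.70.
Field: lon ⌊234.84/20⌋ = 11 → L; lat ⌊41.70/10⌋ = 4 → E.
Square: lon ⌊14.84/2⌋ = 7; lat ⌊1.70/1⌋ = 1.

LE71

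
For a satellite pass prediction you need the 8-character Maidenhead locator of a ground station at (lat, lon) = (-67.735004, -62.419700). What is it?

FC82sg93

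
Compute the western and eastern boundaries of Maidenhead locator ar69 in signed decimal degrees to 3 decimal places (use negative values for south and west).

-168.000, -166.000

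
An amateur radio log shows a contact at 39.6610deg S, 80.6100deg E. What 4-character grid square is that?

Shift to the Maidenhead origin (180°W, 90°S): lon 260.61, lat 50.34.
Field: lon ⌊260.61/20⌋ = 13 → N; lat ⌊50.34/10⌋ = 5 → F.
Square: lon ⌊0.61/2⌋ = 0; lat ⌊0.34/1⌋ = 0.

NF00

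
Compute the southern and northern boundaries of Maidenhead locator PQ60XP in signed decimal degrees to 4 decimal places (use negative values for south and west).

70.6250, 70.6667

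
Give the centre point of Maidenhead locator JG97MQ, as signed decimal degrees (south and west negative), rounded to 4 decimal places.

-22.3125, 19.0417

Field J=9, G=6: +9·20° lon, +6·10° lat → SW at lon 0°, lat -30°.
Square 9, 7: +9·2° lon, +7·1° lat → SW at lon 18°, lat -23°.
Subsquare m=12, q=16: +12·0.0833333° lon, +16·0.0416667° lat → SW at lon 19°, lat -22.3333°.
Cell spans 0.0833333° lon × 0.0416667° lat. Centre is SW corner plus half of each.
latitude -22.3125, longitude 19.0417.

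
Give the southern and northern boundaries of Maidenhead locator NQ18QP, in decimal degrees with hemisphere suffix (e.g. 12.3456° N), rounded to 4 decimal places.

Field N=13, Q=16: +13·20° lon, +16·10° lat → SW at lon 80°, lat 70°.
Square 1, 8: +1·2° lon, +8·1° lat → SW at lon 82°, lat 78°.
Subsquare q=16, p=15: +16·0.0833333° lon, +15·0.0416667° lat → SW at lon 83.3333°, lat 78.625°.
Cell spans 0.0833333° lon × 0.0416667° lat.
south 78.6250° N, north 78.6667° N.

78.6250° N, 78.6667° N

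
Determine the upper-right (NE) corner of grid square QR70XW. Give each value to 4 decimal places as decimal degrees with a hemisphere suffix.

Field Q=16, R=17: +16·20° lon, +17·10° lat → SW at lon 140°, lat 80°.
Square 7, 0: +7·2° lon, +0·1° lat → SW at lon 154°, lat 80°.
Subsquare x=23, w=22: +23·0.0833333° lon, +22·0.0416667° lat → SW at lon 155.917°, lat 80.9167°.
Cell spans 0.0833333° lon × 0.0416667° lat. NE corner is SW corner plus one full cell.
latitude 80.9583° N, longitude 156.0000° E.

80.9583° N, 156.0000° E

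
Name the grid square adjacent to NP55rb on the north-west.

NP55qc

Longitude subsquare r = 17; −1 → 16 = q.
Latitude subsquare b = 1; +1 → 2 = c.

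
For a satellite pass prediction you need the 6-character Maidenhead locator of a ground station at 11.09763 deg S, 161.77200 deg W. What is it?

AH98cv

Offset from 180°W / 90°S: lon 18.2280°, lat 78.9024°.
Field (20°×10°, letters A–R): lon ⌊18.2280/20⌋ = 0 → A; lat ⌊78.9024/10⌋ = 7 → H.
Square (2°×1°, digits 0–9): lon ⌊18.2280/2⌋ = 9; lat ⌊8.9024/1⌋ = 8.
Subsquare (5′×2.5′, letters a–x): lon ⌊0.2280/0.0833333⌋ = 2 → c; lat ⌊0.9024/0.0416667⌋ = 21 → v.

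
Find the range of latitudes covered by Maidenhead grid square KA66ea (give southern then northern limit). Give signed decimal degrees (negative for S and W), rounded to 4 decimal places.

-84.0000, -83.9583

Field K=10, A=0: +10·20° lon, +0·10° lat → SW at lon 20°, lat -90°.
Square 6, 6: +6·2° lon, +6·1° lat → SW at lon 32°, lat -84°.
Subsquare e=4, a=0: +4·0.0833333° lon, +0·0.0416667° lat → SW at lon 32.3333°, lat -84°.
Cell spans 0.0833333° lon × 0.0416667° lat.
south -84.0000, north -83.9583.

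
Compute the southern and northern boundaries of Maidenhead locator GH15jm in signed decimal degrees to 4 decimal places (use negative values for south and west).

Field G=6, H=7: +6·20° lon, +7·10° lat → SW at lon -60°, lat -20°.
Square 1, 5: +1·2° lon, +5·1° lat → SW at lon -58°, lat -15°.
Subsquare j=9, m=12: +9·0.0833333° lon, +12·0.0416667° lat → SW at lon -57.25°, lat -14.5°.
Cell spans 0.0833333° lon × 0.0416667° lat.
south -14.5000, north -14.4583.

-14.5000, -14.4583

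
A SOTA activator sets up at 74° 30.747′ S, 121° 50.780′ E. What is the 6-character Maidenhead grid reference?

Shift to the Maidenhead origin (180°W, 90°S): lon 301.8463, lat 15.4875.
Field: lon ⌊301.8463/20⌋ = 15 → P; lat ⌊15.4875/10⌋ = 1 → B.
Square: lon ⌊1.8463/2⌋ = 0; lat ⌊5.4875/1⌋ = 5.
Subsquare: lon ⌊1.8463/0.0833333⌋ = 22 → w; lat ⌊0.4875/0.0416667⌋ = 11 → l.

PB05wl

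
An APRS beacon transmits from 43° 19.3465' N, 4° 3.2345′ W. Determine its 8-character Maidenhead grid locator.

Shift to the Maidenhead origin (180°W, 90°S): lon 175.94609, lat 133.32244.
Field (20°×10°, letters A–R): 175.94609/20 → 8 → I, 133.32244/10 → 13 → N; chars IN.
Square (2°×1°, digits 0–9): 15.94609/2 → 7, 3.32244/1 → 3; chars 73.
Subsquare (5′×2.5′, letters a–x): 1.94609/0.0833333 → 23 → x, 0.32244/0.0416667 → 7 → h; chars xh.
Extended square (30″×15″, digits 0–9): 0.02942/0.00833333 → 3, 0.03077/0.00416667 → 7; chars 37.

IN73xh37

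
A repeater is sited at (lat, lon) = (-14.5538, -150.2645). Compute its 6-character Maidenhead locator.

Shift to the Maidenhead origin (180°W, 90°S): lon 29.7355, lat 75.4462.
Field: 29.7355/20 → 1 → B, 75.4462/10 → 7 → H; chars BH.
Square: 9.7355/2 → 4, 5.4462/1 → 5; chars 45.
Subsquare: 1.7355/0.0833333 → 20 → u, 0.4462/0.0416667 → 10 → k; chars uk.

BH45uk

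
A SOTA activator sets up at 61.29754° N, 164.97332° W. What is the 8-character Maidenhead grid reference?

AP71mh31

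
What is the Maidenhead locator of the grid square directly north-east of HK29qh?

HK29ri

Longitude subsquare q = 16; +1 → 17 = r.
Latitude subsquare h = 7; +1 → 8 = i.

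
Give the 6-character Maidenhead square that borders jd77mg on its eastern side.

JD77ng

Longitude subsquare m = 12; +1 → 13 = n.
The latitude characters are unchanged.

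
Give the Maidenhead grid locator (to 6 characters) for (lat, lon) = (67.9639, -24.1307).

HP77wx

Add 180° to longitude and 90° to latitude: 155.8693, 157.9639.
Field (20°×10°, letters A–R): 155.8693/20 → 7 → H, 157.9639/10 → 15 → P; chars HP.
Square (2°×1°, digits 0–9): 15.8693/2 → 7, 7.9639/1 → 7; chars 77.
Subsquare (5′×2.5′, letters a–x): 1.8693/0.0833333 → 22 → w, 0.9639/0.0416667 → 23 → x; chars wx.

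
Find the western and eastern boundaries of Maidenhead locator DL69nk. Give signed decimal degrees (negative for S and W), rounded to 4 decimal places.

-106.9167, -106.8333

Field D=3, L=11: +3·20° lon, +11·10° lat → SW at lon -120°, lat 20°.
Square 6, 9: +6·2° lon, +9·1° lat → SW at lon -108°, lat 29°.
Subsquare n=13, k=10: +13·0.0833333° lon, +10·0.0416667° lat → SW at lon -106.917°, lat 29.4167°.
Cell spans 0.0833333° lon × 0.0416667° lat.
west -106.9167, east -106.8333.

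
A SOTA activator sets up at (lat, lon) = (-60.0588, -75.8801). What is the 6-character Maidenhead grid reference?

FC29bw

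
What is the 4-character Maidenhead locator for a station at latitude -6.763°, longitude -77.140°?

FI13

Add 180° to longitude and 90° to latitude: 102.86, 83.24.
Field: lon ⌊102.86/20⌋ = 5 → F; lat ⌊83.24/10⌋ = 8 → I.
Square: lon ⌊2.86/2⌋ = 1; lat ⌊3.24/1⌋ = 3.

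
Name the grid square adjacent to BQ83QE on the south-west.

BQ83pd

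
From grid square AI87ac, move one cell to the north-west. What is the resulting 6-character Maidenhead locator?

AI77xd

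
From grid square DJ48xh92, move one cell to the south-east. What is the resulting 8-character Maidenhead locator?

Longitude extended square 9; +1 → 10, wraps to 0, carry into subsquare.
Longitude subsquare x = 23; +1 → 24, wraps to 0 = a, carry into square.
Longitude square 4; +1 → 5.
Latitude extended square 2; −1 → 1.

DJ58ah01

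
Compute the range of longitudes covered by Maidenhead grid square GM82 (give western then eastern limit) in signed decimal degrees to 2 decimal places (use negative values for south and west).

-44.00, -42.00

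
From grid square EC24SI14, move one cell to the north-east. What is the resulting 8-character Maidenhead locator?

EC24si25

Longitude extended square 1; +1 → 2.
Latitude extended square 4; +1 → 5.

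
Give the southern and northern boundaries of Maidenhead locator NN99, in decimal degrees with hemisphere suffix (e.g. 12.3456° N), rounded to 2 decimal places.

49.00° N, 50.00° N

Field N=13, N=13: +13·20° lon, +13·10° lat → SW at lon 80°, lat 40°.
Square 9, 9: +9·2° lon, +9·1° lat → SW at lon 98°, lat 49°.
Cell spans 2° lon × 1° lat.
south 49.00° N, north 50.00° N.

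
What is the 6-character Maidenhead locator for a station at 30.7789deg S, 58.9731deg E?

LF99lf

Add 180° to longitude and 90° to latitude: 238.9731, 59.2211.
Field (20°×10°, letters A–R): lon ⌊238.9731/20⌋ = 11 → L; lat ⌊59.2211/10⌋ = 5 → F.
Square (2°×1°, digits 0–9): lon ⌊18.9731/2⌋ = 9; lat ⌊9.2211/1⌋ = 9.
Subsquare (5′×2.5′, letters a–x): lon ⌊0.9731/0.0833333⌋ = 11 → l; lat ⌊0.2211/0.0416667⌋ = 5 → f.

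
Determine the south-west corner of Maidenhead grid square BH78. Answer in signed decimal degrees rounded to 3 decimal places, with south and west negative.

-12.000, -146.000

Field B=1, H=7: +1·20° lon, +7·10° lat → SW at lon -160°, lat -20°.
Square 7, 8: +7·2° lon, +8·1° lat → SW at lon -146°, lat -12°.
latitude -12.000, longitude -146.000.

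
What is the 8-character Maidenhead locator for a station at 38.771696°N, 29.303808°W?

Offset from 180°W / 90°S: lon 150.69619°, lat 128.77170°.
Field: lon ⌊150.69619/20⌋ = 7 → H; lat ⌊128.77170/10⌋ = 12 → M.
Square: lon ⌊10.69619/2⌋ = 5; lat ⌊8.77170/1⌋ = 8.
Subsquare: lon ⌊0.69619/0.0833333⌋ = 8 → i; lat ⌊0.77170/0.0416667⌋ = 18 → s.
Extended square: lon ⌊0.02953/0.00833333⌋ = 3; lat ⌊0.02170/0.00416667⌋ = 5.

HM58is35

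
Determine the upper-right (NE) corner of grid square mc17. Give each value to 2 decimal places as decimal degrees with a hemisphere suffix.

Field M=12, C=2: +12·20° lon, +2·10° lat → SW at lon 60°, lat -70°.
Square 1, 7: +1·2° lon, +7·1° lat → SW at lon 62°, lat -63°.
Cell spans 2° lon × 1° lat. NE corner is SW corner plus one full cell.
latitude 62.00° S, longitude 64.00° E.

62.00° S, 64.00° E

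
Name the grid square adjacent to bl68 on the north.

BL69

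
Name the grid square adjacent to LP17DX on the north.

Latitude subsquare x = 23; +1 → 24, wraps to 0 = a, carry into square.
Latitude square 7; +1 → 8.
The longitude characters are unchanged.

LP18da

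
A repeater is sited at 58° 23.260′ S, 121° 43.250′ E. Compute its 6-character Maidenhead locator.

PD01uo

Shift to the Maidenhead origin (180°W, 90°S): lon 301.7208, lat 31.6123.
Field (20°×10°, letters A–R): lon ⌊301.7208/20⌋ = 15 → P; lat ⌊31.6123/10⌋ = 3 → D.
Square (2°×1°, digits 0–9): lon ⌊1.7208/2⌋ = 0; lat ⌊1.6123/1⌋ = 1.
Subsquare (5′×2.5′, letters a–x): lon ⌊1.7208/0.0833333⌋ = 20 → u; lat ⌊0.6123/0.0416667⌋ = 14 → o.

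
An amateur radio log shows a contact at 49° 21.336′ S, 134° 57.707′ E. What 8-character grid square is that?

Offset from 180°W / 90°S: lon 314.96178°, lat 40.64440°.
Field (20°×10°, letters A–R): 314.96178/20 → 15 → P, 40.64440/10 → 4 → E; chars PE.
Square (2°×1°, digits 0–9): 14.96178/2 → 7, 0.64440/1 → 0; chars 70.
Subsquare (5′×2.5′, letters a–x): 0.96178/0.0833333 → 11 → l, 0.64440/0.0416667 → 15 → p; chars lp.
Extended square (30″×15″, digits 0–9): 0.04512/0.00833333 → 5, 0.01940/0.00416667 → 4; chars 54.

PE70lp54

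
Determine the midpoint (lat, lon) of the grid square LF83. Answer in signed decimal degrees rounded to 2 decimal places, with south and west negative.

-36.50, 57.00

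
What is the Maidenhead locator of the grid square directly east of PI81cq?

Longitude subsquare c = 2; +1 → 3 = d.
The latitude characters are unchanged.

PI81dq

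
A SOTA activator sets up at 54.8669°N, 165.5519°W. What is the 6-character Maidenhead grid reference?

AO74fu

Shift to the Maidenhead origin (180°W, 90°S): lon 14.4481, lat 144.8669.
Field: 14.4481/20 → 0 → A, 144.8669/10 → 14 → O; chars AO.
Square: 14.4481/2 → 7, 4.8669/1 → 4; chars 74.
Subsquare: 0.4481/0.0833333 → 5 → f, 0.8669/0.0416667 → 20 → u; chars fu.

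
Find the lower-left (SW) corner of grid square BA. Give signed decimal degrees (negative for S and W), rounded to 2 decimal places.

Field B=1, A=0: +1·20° lon, +0·10° lat → SW at lon -160°, lat -90°.
latitude -90.00, longitude -160.00.

-90.00, -160.00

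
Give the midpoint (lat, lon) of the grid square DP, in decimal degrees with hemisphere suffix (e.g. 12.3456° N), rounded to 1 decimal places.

65.0° N, 110.0° W

Field D=3, P=15: +3·20° lon, +15·10° lat → SW at lon -120°, lat 60°.
Cell spans 20° lon × 10° lat. Centre is SW corner plus half of each.
latitude 65.0° N, longitude 110.0° W.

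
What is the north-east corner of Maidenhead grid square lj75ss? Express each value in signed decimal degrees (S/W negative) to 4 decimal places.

5.7917, 55.5833

Field L=11, J=9: +11·20° lon, +9·10° lat → SW at lon 40°, lat 0°.
Square 7, 5: +7·2° lon, +5·1° lat → SW at lon 54°, lat 5°.
Subsquare s=18, s=18: +18·0.0833333° lon, +18·0.0416667° lat → SW at lon 55.5°, lat 5.75°.
Cell spans 0.0833333° lon × 0.0416667° lat. NE corner is SW corner plus one full cell.
latitude 5.7917, longitude 55.5833.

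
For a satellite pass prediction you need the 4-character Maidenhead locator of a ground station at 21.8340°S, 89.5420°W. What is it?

EG58

Offset from 180°W / 90°S: lon 90.46°, lat 68.17°.
Field: lon ⌊90.46/20⌋ = 4 → E; lat ⌊68.17/10⌋ = 6 → G.
Square: lon ⌊10.46/2⌋ = 5; lat ⌊8.17/1⌋ = 8.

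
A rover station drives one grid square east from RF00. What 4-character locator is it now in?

Longitude square 0; +1 → 1.
The latitude characters are unchanged.

RF10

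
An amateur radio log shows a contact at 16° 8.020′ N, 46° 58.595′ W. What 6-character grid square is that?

GK66md

Add 180° to longitude and 90° to latitude: 133.0234, 106.1337.
Field: 133.0234/20 → 6 → G, 106.1337/10 → 10 → K; chars GK.
Square: 13.0234/2 → 6, 6.1337/1 → 6; chars 66.
Subsquare: 1.0234/0.0833333 → 12 → m, 0.1337/0.0416667 → 3 → d; chars md.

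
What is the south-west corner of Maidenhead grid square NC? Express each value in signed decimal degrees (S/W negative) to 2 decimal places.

Field N=13, C=2: +13·20° lon, +2·10° lat → SW at lon 80°, lat -70°.
latitude -70.00, longitude 80.00.

-70.00, 80.00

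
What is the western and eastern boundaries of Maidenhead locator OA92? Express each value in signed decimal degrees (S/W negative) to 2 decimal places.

118.00, 120.00

Field O=14, A=0: +14·20° lon, +0·10° lat → SW at lon 100°, lat -90°.
Square 9, 2: +9·2° lon, +2·1° lat → SW at lon 118°, lat -88°.
Cell spans 2° lon × 1° lat.
west 118.00, east 120.00.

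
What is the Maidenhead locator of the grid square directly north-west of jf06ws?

JF06vt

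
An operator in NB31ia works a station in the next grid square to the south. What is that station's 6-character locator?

NB30ix

Latitude subsquare a = 0; −1 → -1, wraps to 23 = x, carry into square.
Latitude square 1; −1 → 0.
The longitude characters are unchanged.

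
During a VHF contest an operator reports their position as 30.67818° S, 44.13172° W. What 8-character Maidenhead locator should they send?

Offset from 180°W / 90°S: lon 135.86828°, lat 59.32182°.
Field (20°×10°, letters A–R): lon ⌊135.86828/20⌋ = 6 → G; lat ⌊59.32182/10⌋ = 5 → F.
Square (2°×1°, digits 0–9): lon ⌊15.86828/2⌋ = 7; lat ⌊9.32182/1⌋ = 9.
Subsquare (5′×2.5′, letters a–x): lon ⌊1.86828/0.0833333⌋ = 22 → w; lat ⌊0.32182/0.0416667⌋ = 7 → h.
Extended square (30″×15″, digits 0–9): lon ⌊0.03495/0.00833333⌋ = 4; lat ⌊0.03015/0.00416667⌋ = 7.

GF79wh47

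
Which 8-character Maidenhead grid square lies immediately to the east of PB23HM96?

PB23im06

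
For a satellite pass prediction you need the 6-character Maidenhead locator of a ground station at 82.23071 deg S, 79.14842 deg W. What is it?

FA07ks

Offset from 180°W / 90°S: lon 100.8516°, lat 7.7693°.
Field (20°×10°, letters A–R): 100.8516/20 → 5 → F, 7.7693/10 → 0 → A; chars FA.
Square (2°×1°, digits 0–9): 0.8516/2 → 0, 7.7693/1 → 7; chars 07.
Subsquare (5′×2.5′, letters a–x): 0.8516/0.0833333 → 10 → k, 0.7693/0.0416667 → 18 → s; chars ks.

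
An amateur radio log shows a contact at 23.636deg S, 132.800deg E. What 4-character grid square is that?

PG66

Offset from 180°W / 90°S: lon 312.80°, lat 66.36°.
Field: lon ⌊312.80/20⌋ = 15 → P; lat ⌊66.36/10⌋ = 6 → G.
Square: lon ⌊12.80/2⌋ = 6; lat ⌊6.36/1⌋ = 6.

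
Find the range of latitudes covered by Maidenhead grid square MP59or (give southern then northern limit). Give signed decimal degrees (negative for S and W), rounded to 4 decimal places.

69.7083, 69.7500

Field M=12, P=15: +12·20° lon, +15·10° lat → SW at lon 60°, lat 60°.
Square 5, 9: +5·2° lon, +9·1° lat → SW at lon 70°, lat 69°.
Subsquare o=14, r=17: +14·0.0833333° lon, +17·0.0416667° lat → SW at lon 71.1667°, lat 69.7083°.
Cell spans 0.0833333° lon × 0.0416667° lat.
south 69.7083, north 69.7500.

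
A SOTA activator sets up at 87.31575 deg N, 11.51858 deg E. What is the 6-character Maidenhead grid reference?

JR57sh

Shift to the Maidenhead origin (180°W, 90°S): lon 191.5186, lat 177.3157.
Field: 191.5186/20 → 9 → J, 177.3157/10 → 17 → R; chars JR.
Square: 11.5186/2 → 5, 7.3157/1 → 7; chars 57.
Subsquare: 1.5186/0.0833333 → 18 → s, 0.3157/0.0416667 → 7 → h; chars sh.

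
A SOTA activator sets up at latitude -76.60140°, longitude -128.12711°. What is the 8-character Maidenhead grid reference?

CB53wj45

Add 180° to longitude and 90° to latitude: 51.87289, 13.39860.
Field (20°×10°, letters A–R): 51.87289/20 → 2 → C, 13.39860/10 → 1 → B; chars CB.
Square (2°×1°, digits 0–9): 11.87289/2 → 5, 3.39860/1 → 3; chars 53.
Subsquare (5′×2.5′, letters a–x): 1.87289/0.0833333 → 22 → w, 0.39860/0.0416667 → 9 → j; chars wj.
Extended square (30″×15″, digits 0–9): 0.03956/0.00833333 → 4, 0.02360/0.00416667 → 5; chars 45.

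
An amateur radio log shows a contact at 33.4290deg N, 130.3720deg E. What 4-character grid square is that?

PM53

Add 180° to longitude and 90° to latitude: 310.37, 123.43.
Field: 310.37/20 → 15 → P, 123.43/10 → 12 → M; chars PM.
Square: 10.37/2 → 5, 3.43/1 → 3; chars 53.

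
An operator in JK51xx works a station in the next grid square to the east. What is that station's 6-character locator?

Longitude subsquare x = 23; +1 → 24, wraps to 0 = a, carry into square.
Longitude square 5; +1 → 6.
The latitude characters are unchanged.

JK61ax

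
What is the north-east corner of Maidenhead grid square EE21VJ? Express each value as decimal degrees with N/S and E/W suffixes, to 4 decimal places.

48.5833° S, 94.1667° W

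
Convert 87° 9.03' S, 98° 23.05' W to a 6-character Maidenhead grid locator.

EA02tu

Add 180° to longitude and 90° to latitude: 81.6158, 2.8495.
Field: 81.6158/20 → 4 → E, 2.8495/10 → 0 → A; chars EA.
Square: 1.6158/2 → 0, 2.8495/1 → 2; chars 02.
Subsquare: 1.6158/0.0833333 → 19 → t, 0.8495/0.0416667 → 20 → u; chars tu.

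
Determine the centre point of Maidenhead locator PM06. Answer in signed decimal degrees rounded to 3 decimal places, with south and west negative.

Field P=15, M=12: +15·20° lon, +12·10° lat → SW at lon 120°, lat 30°.
Square 0, 6: +0·2° lon, +6·1° lat → SW at lon 120°, lat 36°.
Cell spans 2° lon × 1° lat. Centre is SW corner plus half of each.
latitude 36.500, longitude 121.000.

36.500, 121.000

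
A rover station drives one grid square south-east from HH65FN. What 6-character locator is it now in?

HH65gm

Longitude subsquare f = 5; +1 → 6 = g.
Latitude subsquare n = 13; −1 → 12 = m.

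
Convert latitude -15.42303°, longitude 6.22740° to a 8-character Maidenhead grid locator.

JH34cn78

Offset from 180°W / 90°S: lon 186.22740°, lat 74.57697°.
Field: 186.22740/20 → 9 → J, 74.57697/10 → 7 → H; chars JH.
Square: 6.22740/2 → 3, 4.57697/1 → 4; chars 34.
Subsquare: 0.22740/0.0833333 → 2 → c, 0.57697/0.0416667 → 13 → n; chars cn.
Extended square: 0.06073/0.00833333 → 7, 0.03530/0.00416667 → 8; chars 78.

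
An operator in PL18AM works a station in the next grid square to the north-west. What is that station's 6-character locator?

PL08xn

Longitude subsquare a = 0; −1 → -1, wraps to 23 = x, carry into square.
Longitude square 1; −1 → 0.
Latitude subsquare m = 12; +1 → 13 = n.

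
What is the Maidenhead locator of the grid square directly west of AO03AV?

Longitude subsquare a = 0; −1 → -1, wraps to 23 = x, carry into square.
Longitude square 0; −1 → -1, wraps to 9, carry into field.
Longitude field A = 0; −1 → -1, wraps to 17 = R, wrapping around the antimeridian.
The latitude characters are unchanged.

RO93xv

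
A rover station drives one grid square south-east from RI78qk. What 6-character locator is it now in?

RI78rj

Longitude subsquare q = 16; +1 → 17 = r.
Latitude subsquare k = 10; −1 → 9 = j.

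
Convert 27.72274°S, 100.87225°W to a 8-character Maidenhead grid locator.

Offset from 180°W / 90°S: lon 79.12775°, lat 62.27726°.
Field: 79.12775/20 → 3 → D, 62.27726/10 → 6 → G; chars DG.
Square: 19.12775/2 → 9, 2.27726/1 → 2; chars 92.
Subsquare: 1.12775/0.0833333 → 13 → n, 0.27726/0.0416667 → 6 → g; chars ng.
Extended square: 0.04442/0.00833333 → 5, 0.02726/0.00416667 → 6; chars 56.

DG92ng56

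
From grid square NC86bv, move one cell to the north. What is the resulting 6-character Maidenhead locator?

NC86bw

Latitude subsquare v = 21; +1 → 22 = w.
The longitude characters are unchanged.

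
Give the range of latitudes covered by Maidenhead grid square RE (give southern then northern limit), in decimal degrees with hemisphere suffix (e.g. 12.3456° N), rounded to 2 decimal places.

50.00° S, 40.00° S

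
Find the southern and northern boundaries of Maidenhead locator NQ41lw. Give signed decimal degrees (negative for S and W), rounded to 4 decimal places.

71.9167, 71.9583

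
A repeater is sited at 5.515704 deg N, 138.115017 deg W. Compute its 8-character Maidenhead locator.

CJ05wm63

Add 180° to longitude and 90° to latitude: 41.88498, 95.51570.
Field: 41.88498/20 → 2 → C, 95.51570/10 → 9 → J; chars CJ.
Square: 1.88498/2 → 0, 5.51570/1 → 5; chars 05.
Subsquare: 1.88498/0.0833333 → 22 → w, 0.51570/0.0416667 → 12 → m; chars wm.
Extended square: 0.05165/0.00833333 → 6, 0.01570/0.00416667 → 3; chars 63.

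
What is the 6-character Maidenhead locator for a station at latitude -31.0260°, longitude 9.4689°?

Offset from 180°W / 90°S: lon 189.4689°, lat 58.9740°.
Field: lon ⌊189.4689/20⌋ = 9 → J; lat ⌊58.9740/10⌋ = 5 → F.
Square: lon ⌊9.4689/2⌋ = 4; lat ⌊8.9740/1⌋ = 8.
Subsquare: lon ⌊1.4689/0.0833333⌋ = 17 → r; lat ⌊0.9740/0.0416667⌋ = 23 → x.

JF48rx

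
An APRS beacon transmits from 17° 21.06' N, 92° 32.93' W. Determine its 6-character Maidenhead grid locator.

EK37ri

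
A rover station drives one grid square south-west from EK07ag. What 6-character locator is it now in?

DK97xf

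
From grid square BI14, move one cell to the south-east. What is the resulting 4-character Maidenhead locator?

BI23

Longitude square 1; +1 → 2.
Latitude square 4; −1 → 3.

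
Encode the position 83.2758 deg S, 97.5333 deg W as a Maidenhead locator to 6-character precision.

Shift to the Maidenhead origin (180°W, 90°S): lon 82.4667, lat 6.7242.
Field (20°×10°, letters A–R): lon ⌊82.4667/20⌋ = 4 → E; lat ⌊6.7242/10⌋ = 0 → A.
Square (2°×1°, digits 0–9): lon ⌊2.4667/2⌋ = 1; lat ⌊6.7242/1⌋ = 6.
Subsquare (5′×2.5′, letters a–x): lon ⌊0.4667/0.0833333⌋ = 5 → f; lat ⌊0.7242/0.0416667⌋ = 17 → r.

EA16fr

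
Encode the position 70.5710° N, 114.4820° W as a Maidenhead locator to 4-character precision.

DQ20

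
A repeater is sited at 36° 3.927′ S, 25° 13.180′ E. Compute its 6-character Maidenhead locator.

KF23ow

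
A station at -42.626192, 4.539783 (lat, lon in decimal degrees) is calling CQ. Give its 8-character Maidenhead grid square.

Offset from 180°W / 90°S: lon 184.53978°, lat 47.37381°.
Field: 184.53978/20 → 9 → J, 47.37381/10 → 4 → E; chars JE.
Square: 4.53978/2 → 2, 7.37381/1 → 7; chars 27.
Subsquare: 0.53978/0.0833333 → 6 → g, 0.37381/0.0416667 → 8 → i; chars gi.
Extended square: 0.03978/0.00833333 → 4, 0.04047/0.00416667 → 9; chars 49.

JE27gi49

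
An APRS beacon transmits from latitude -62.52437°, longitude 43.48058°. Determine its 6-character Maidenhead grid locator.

LC17rl

Shift to the Maidenhead origin (180°W, 90°S): lon 223.4806, lat 27.4756.
Field: lon ⌊223.4806/20⌋ = 11 → L; lat ⌊27.4756/10⌋ = 2 → C.
Square: lon ⌊3.4806/2⌋ = 1; lat ⌊7.4756/1⌋ = 7.
Subsquare: lon ⌊1.4806/0.0833333⌋ = 17 → r; lat ⌊0.4756/0.0416667⌋ = 11 → l.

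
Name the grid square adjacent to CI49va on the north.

Latitude subsquare a = 0; +1 → 1 = b.
The longitude characters are unchanged.

CI49vb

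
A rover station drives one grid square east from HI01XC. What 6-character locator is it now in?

Longitude subsquare x = 23; +1 → 24, wraps to 0 = a, carry into square.
Longitude square 0; +1 → 1.
The latitude characters are unchanged.

HI11ac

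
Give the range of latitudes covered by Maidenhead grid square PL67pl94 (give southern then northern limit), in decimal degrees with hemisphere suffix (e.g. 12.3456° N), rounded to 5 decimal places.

27.47500° N, 27.47917° N

Field P=15, L=11: +15·20° lon, +11·10° lat → SW at lon 120°, lat 20°.
Square 6, 7: +6·2° lon, +7·1° lat → SW at lon 132°, lat 27°.
Subsquare p=15, l=11: +15·0.0833333° lon, +11·0.0416667° lat → SW at lon 133.25°, lat 27.4583°.
Extended square 9, 4: +9·0.00833333° lon, +4·0.00416667° lat → SW at lon 133.325°, lat 27.475°.
Cell spans 0.00833333° lon × 0.00416667° lat.
south 27.47500° N, north 27.47917° N.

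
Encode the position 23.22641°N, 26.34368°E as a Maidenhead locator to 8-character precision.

KL33ef14

Shift to the Maidenhead origin (180°W, 90°S): lon 206.34368, lat 113.22641.
Field: lon ⌊206.34368/20⌋ = 10 → K; lat ⌊113.22641/10⌋ = 11 → L.
Square: lon ⌊6.34368/2⌋ = 3; lat ⌊3.22641/1⌋ = 3.
Subsquare: lon ⌊0.34368/0.0833333⌋ = 4 → e; lat ⌊0.22641/0.0416667⌋ = 5 → f.
Extended square: lon ⌊0.01035/0.00833333⌋ = 1; lat ⌊0.01808/0.00416667⌋ = 4.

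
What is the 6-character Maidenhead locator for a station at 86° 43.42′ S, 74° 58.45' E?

MA73lg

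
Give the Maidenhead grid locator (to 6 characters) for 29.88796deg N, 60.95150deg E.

ML09lv

Offset from 180°W / 90°S: lon 240.9515°, lat 119.8880°.
Field: lon ⌊240.9515/20⌋ = 12 → M; lat ⌊119.8880/10⌋ = 11 → L.
Square: lon ⌊0.9515/2⌋ = 0; lat ⌊9.8880/1⌋ = 9.
Subsquare: lon ⌊0.9515/0.0833333⌋ = 11 → l; lat ⌊0.8880/0.0416667⌋ = 21 → v.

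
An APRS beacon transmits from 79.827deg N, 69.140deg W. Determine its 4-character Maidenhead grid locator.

FQ59

Add 180° to longitude and 90° to latitude: 110.86, 169.83.
Field: 110.86/20 → 5 → F, 169.83/10 → 16 → Q; chars FQ.
Square: 10.86/2 → 5, 9.83/1 → 9; chars 59.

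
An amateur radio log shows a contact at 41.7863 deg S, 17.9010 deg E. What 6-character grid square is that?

Shift to the Maidenhead origin (180°W, 90°S): lon 197.9010, lat 48.2137.
Field: 197.9010/20 → 9 → J, 48.2137/10 → 4 → E; chars JE.
Square: 17.9010/2 → 8, 8.2137/1 → 8; chars 88.
Subsquare: 1.9010/0.0833333 → 22 → w, 0.2137/0.0416667 → 5 → f; chars wf.

JE88wf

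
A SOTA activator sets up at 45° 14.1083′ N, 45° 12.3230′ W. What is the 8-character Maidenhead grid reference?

Add 180° to longitude and 90° to latitude: 134.79462, 135.23514.
Field: lon ⌊134.79462/20⌋ = 6 → G; lat ⌊135.23514/10⌋ = 13 → N.
Square: lon ⌊14.79462/2⌋ = 7; lat ⌊5.23514/1⌋ = 5.
Subsquare: lon ⌊0.79462/0.0833333⌋ = 9 → j; lat ⌊0.23514/0.0416667⌋ = 5 → f.
Extended square: lon ⌊0.04462/0.00833333⌋ = 5; lat ⌊0.02681/0.00416667⌋ = 6.

GN75jf56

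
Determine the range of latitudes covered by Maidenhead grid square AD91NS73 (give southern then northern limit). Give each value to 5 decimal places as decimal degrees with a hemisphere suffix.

58.23750° S, 58.23333° S

Field A=0, D=3: +0·20° lon, +3·10° lat → SW at lon -180°, lat -60°.
Square 9, 1: +9·2° lon, +1·1° lat → SW at lon -162°, lat -59°.
Subsquare n=13, s=18: +13·0.0833333° lon, +18·0.0416667° lat → SW at lon -160.917°, lat -58.25°.
Extended square 7, 3: +7·0.00833333° lon, +3·0.00416667° lat → SW at lon -160.858°, lat -58.2375°.
Cell spans 0.00833333° lon × 0.00416667° lat.
south 58.23750° S, north 58.23333° S.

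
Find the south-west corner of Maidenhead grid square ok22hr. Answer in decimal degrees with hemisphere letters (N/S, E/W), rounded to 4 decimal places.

Field O=14, K=10: +14·20° lon, +10·10° lat → SW at lon 100°, lat 10°.
Square 2, 2: +2·2° lon, +2·1° lat → SW at lon 104°, lat 12°.
Subsquare h=7, r=17: +7·0.0833333° lon, +17·0.0416667° lat → SW at lon 104.583°, lat 12.7083°.
latitude 12.7083° N, longitude 104.5833° E.

12.7083° N, 104.5833° E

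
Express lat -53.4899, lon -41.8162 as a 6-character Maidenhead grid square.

Offset from 180°W / 90°S: lon 138.1838°, lat 36.5101°.
Field: 138.1838/20 → 6 → G, 36.5101/10 → 3 → D; chars GD.
Square: 18.1838/2 → 9, 6.5101/1 → 6; chars 96.
Subsquare: 0.1838/0.0833333 → 2 → c, 0.5101/0.0416667 → 12 → m; chars cm.

GD96cm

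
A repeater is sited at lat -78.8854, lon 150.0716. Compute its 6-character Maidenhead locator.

QB51ac

Shift to the Maidenhead origin (180°W, 90°S): lon 330.0716, lat 11.1146.
Field (20°×10°, letters A–R): 330.0716/20 → 16 → Q, 11.1146/10 → 1 → B; chars QB.
Square (2°×1°, digits 0–9): 10.0716/2 → 5, 1.1146/1 → 1; chars 51.
Subsquare (5′×2.5′, letters a–x): 0.0716/0.0833333 → 0 → a, 0.1146/0.0416667 → 2 → c; chars ac.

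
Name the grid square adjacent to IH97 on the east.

Longitude square 9; +1 → 10, wraps to 0, carry into field.
Longitude field I = 8; +1 → 9 = J.
The latitude characters are unchanged.

JH07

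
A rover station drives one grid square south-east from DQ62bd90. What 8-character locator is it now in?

Longitude extended square 9; +1 → 10, wraps to 0, carry into subsquare.
Longitude subsquare b = 1; +1 → 2 = c.
Latitude extended square 0; −1 → -1, wraps to 9, carry into subsquare.
Latitude subsquare d = 3; −1 → 2 = c.

DQ62cc09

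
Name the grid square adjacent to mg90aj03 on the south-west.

MG80xj92

Longitude extended square 0; −1 → -1, wraps to 9, carry into subsquare.
Longitude subsquare a = 0; −1 → -1, wraps to 23 = x, carry into square.
Longitude square 9; −1 → 8.
Latitude extended square 3; −1 → 2.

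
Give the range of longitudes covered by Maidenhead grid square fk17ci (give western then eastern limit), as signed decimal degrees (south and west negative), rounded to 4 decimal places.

-77.8333, -77.7500

Field F=5, K=10: +5·20° lon, +10·10° lat → SW at lon -80°, lat 10°.
Square 1, 7: +1·2° lon, +7·1° lat → SW at lon -78°, lat 17°.
Subsquare c=2, i=8: +2·0.0833333° lon, +8·0.0416667° lat → SW at lon -77.8333°, lat 17.3333°.
Cell spans 0.0833333° lon × 0.0416667° lat.
west -77.8333, east -77.7500.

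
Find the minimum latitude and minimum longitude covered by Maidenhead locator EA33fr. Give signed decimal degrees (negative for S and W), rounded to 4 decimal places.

Field E=4, A=0: +4·20° lon, +0·10° lat → SW at lon -100°, lat -90°.
Square 3, 3: +3·2° lon, +3·1° lat → SW at lon -94°, lat -87°.
Subsquare f=5, r=17: +5·0.0833333° lon, +17·0.0416667° lat → SW at lon -93.5833°, lat -86.2917°.
latitude -86.2917, longitude -93.5833.

-86.2917, -93.5833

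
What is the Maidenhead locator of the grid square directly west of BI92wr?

Longitude subsquare w = 22; −1 → 21 = v.
The latitude characters are unchanged.

BI92vr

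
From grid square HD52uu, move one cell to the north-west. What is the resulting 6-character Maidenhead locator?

Longitude subsquare u = 20; −1 → 19 = t.
Latitude subsquare u = 20; +1 → 21 = v.

HD52tv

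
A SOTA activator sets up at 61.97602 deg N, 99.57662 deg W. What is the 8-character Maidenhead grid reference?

Offset from 180°W / 90°S: lon 80.42338°, lat 151.97602°.
Field: 80.42338/20 → 4 → E, 151.97602/10 → 15 → P; chars EP.
Square: 0.42338/2 → 0, 1.97602/1 → 1; chars 01.
Subsquare: 0.42338/0.0833333 → 5 → f, 0.97602/0.0416667 → 23 → x; chars fx.
Extended square: 0.00671/0.00833333 → 0, 0.01769/0.00416667 → 4; chars 04.

EP01fx04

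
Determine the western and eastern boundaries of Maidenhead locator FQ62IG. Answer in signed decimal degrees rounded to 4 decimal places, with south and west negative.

-67.3333, -67.2500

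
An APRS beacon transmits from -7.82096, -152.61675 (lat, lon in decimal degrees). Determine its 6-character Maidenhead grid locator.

BI32qe

Shift to the Maidenhead origin (180°W, 90°S): lon 27.3833, lat 82.1790.
Field (20°×10°, letters A–R): lon ⌊27.3833/20⌋ = 1 → B; lat ⌊82.1790/10⌋ = 8 → I.
Square (2°×1°, digits 0–9): lon ⌊7.3833/2⌋ = 3; lat ⌊2.1790/1⌋ = 2.
Subsquare (5′×2.5′, letters a–x): lon ⌊1.3833/0.0833333⌋ = 16 → q; lat ⌊0.1790/0.0416667⌋ = 4 → e.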